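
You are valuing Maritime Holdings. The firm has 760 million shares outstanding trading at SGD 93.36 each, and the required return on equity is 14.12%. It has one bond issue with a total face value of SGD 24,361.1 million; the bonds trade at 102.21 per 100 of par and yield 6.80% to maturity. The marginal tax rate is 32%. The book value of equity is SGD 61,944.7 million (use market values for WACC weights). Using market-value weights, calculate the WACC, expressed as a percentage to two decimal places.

11.65%

Market value of equity E = 93.36 × 760m = 70953.6m. Market value of debt D = 24361.1m × 102.21/100 = 24899.48031m.
Total capital V = 70953.6 + 24899.48031 = 95853.08031.
Equity: weight = 70953.6/95853.08031 = 0.7402; cost = 14.12%.
Bonds outstanding: weight = 24899.48031/95853.08031 = 0.2598; after-tax cost = 6.8% × (1 − 32%) = 4.6240%.
WACC = 0.7402 × 14.1200% + 0.2598 × 4.6240% = 11.6533%.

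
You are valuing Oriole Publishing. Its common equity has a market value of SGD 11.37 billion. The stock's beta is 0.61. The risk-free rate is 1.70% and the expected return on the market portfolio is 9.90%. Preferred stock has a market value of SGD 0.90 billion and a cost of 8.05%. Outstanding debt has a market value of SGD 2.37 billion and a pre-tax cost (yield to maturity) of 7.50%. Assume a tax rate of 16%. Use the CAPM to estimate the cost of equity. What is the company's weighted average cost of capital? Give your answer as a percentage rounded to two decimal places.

6.72%

Market risk premium = 9.9% − 1.7% = 8.2%.
Cost of equity via CAPM: Re = 1.7% + 0.61 × 8.2% = 6.7020%.
Total capital V = 11.37 + 0.9 + 2.37 = 14.64.
Equity: weight = 11.37/14.64 = 0.7766; cost = 6.702%.
Preferred: weight = 0.9/14.64 = 0.0615; cost = 8.05%.
Debt: weight = 2.37/14.64 = 0.1619; after-tax cost = 7.5% × (1 − 16%) = 6.3000%.
WACC = 0.7766 × 6.7020% + 0.0615 × 8.0500% + 0.1619 × 6.3000% = 6.7198%.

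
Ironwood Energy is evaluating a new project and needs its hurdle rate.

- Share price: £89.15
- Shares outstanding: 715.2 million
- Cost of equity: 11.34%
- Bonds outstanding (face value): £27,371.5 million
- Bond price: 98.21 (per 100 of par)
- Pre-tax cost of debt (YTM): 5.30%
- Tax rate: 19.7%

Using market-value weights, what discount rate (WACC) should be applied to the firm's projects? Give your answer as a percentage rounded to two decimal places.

Market value of equity E = 89.15 × 715.2m = 63760.08m. Market value of debt D = 27371.5m × 98.21/100 = 26881.55015m.
Total capital V = 63760.08 + 26881.55015 = 90641.63015.
Equity: weight = 63760.08/90641.63015 = 0.7034; cost = 11.34%.
Bonds outstanding: weight = 26881.55015/90641.63015 = 0.2966; after-tax cost = 5.3% × (1 − 19.7%) = 4.2559%.
WACC = 0.7034 × 11.3400% + 0.2966 × 4.2559% = 9.2391%.

9.24%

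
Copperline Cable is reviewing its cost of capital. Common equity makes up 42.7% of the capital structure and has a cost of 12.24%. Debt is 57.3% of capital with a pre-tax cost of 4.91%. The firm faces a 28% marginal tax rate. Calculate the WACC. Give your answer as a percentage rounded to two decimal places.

7.25%

After-tax cost of debt = 4.91% × (1 − 28%) = 3.5352%.
WACC = 0.427 × 12.2400% + 0.573 × 3.5352% = 7.2521%.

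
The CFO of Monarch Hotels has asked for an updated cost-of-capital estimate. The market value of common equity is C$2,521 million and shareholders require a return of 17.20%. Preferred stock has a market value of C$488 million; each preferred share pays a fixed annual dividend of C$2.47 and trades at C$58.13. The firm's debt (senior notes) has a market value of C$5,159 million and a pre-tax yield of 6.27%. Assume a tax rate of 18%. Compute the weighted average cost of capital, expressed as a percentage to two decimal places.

Cost of preferred: Rp = 2.47 / 58.13 = 4.2491%.
Total capital V = 2521 + 488 + 5159 = 8168.
Equity: weight = 2521/8168 = 0.3086; cost = 17.2%.
Preferred: weight = 488/8168 = 0.0597; cost = 4.2491%.
Senior notes: weight = 5159/8168 = 0.6316; after-tax cost = 6.27% × (1 − 18%) = 5.1414%.
WACC = 0.3086 × 17.2000% + 0.0597 × 4.2491% + 0.6316 × 5.1414% = 8.8099%.

8.81%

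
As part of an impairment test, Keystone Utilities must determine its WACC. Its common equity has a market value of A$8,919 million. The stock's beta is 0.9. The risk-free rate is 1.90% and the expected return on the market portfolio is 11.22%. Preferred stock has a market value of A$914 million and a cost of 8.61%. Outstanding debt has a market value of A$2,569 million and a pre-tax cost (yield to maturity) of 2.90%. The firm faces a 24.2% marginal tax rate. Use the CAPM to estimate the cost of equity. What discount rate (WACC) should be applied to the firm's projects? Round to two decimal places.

Market risk premium = 11.22% − 1.9% = 9.32%.
Cost of equity via CAPM: Re = 1.9% + 0.9 × 9.32% = 10.2880%.
Total capital V = 8919 + 914 + 2569 = 12402.
Equity: weight = 8919/12402 = 0.7192; cost = 10.288%.
Preferred: weight = 914/12402 = 0.0737; cost = 8.61%.
Debt: weight = 2569/12402 = 0.2071; after-tax cost = 2.9% × (1 − 24.2%) = 2.1982%.
WACC = 0.7192 × 10.2880% + 0.0737 × 8.6100% + 0.2071 × 2.1982% = 8.4886%.

8.49%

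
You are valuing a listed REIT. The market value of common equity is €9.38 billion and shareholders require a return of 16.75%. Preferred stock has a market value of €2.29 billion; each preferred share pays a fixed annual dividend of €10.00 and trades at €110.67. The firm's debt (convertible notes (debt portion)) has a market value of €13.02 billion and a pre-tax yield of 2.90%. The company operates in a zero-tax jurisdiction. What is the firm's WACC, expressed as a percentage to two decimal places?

8.73%

Cost of preferred: Rp = 10.0 / 110.67 = 9.0359%.
Total capital V = 9.38 + 2.29 + 13.02 = 24.69.
Equity: weight = 9.38/24.69 = 0.3799; cost = 16.75%.
Preferred: weight = 2.29/24.69 = 0.0928; cost = 9.0359%.
Convertible notes (debt portion): weight = 13.02/24.69 = 0.5273; after-tax cost = 2.9% × (1 − 0%) = 2.9000%.
WACC = 0.3799 × 16.7500% + 0.0928 × 9.0359% + 0.5273 × 2.9000% = 8.7309%.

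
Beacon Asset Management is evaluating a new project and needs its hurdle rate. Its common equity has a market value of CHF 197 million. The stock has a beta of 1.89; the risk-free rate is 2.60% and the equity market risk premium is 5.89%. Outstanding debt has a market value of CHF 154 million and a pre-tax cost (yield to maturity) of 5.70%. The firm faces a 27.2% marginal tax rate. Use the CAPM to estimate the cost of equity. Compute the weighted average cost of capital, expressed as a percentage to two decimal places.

9.53%

Cost of equity via CAPM: Re = 2.6% + 1.89 × 5.89% = 13.7321%.
Total capital V = 197 + 154 = 351.
Equity: weight = 197/351 = 0.5613; cost = 13.7321%.
Debt: weight = 154/351 = 0.4387; after-tax cost = 5.7% × (1 − 27.2%) = 4.1496%.
WACC = 0.5613 × 13.7321% + 0.4387 × 4.1496% = 9.5278%.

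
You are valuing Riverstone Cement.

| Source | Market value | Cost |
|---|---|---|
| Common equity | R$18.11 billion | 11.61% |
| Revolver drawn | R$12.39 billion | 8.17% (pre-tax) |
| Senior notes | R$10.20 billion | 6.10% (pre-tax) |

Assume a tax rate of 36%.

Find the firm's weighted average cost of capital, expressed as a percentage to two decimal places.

Total capital V = 18.11 + 12.39 + 10.2 = 40.7.
Equity: weight = 18.11/40.7 = 0.4450; cost = 11.61%.
Revolver drawn: weight = 12.39/40.7 = 0.3044; after-tax cost = 8.17% × (1 − 36%) = 5.2288%.
Senior notes: weight = 10.2/40.7 = 0.2506; after-tax cost = 6.1% × (1 − 36%) = 3.9040%.
WACC = 0.4450 × 11.6100% + 0.3044 × 5.2288% + 0.2506 × 3.9040% = 7.7362%.

7.74%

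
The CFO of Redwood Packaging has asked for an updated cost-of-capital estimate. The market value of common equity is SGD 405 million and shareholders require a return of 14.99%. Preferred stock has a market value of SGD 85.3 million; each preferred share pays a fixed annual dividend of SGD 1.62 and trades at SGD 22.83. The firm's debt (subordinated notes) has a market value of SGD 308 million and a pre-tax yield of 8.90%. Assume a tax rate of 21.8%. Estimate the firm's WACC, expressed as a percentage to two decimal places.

11.05%

Cost of preferred: Rp = 1.62 / 22.83 = 7.0959%.
Total capital V = 405 + 85.3 + 308 = 798.3.
Equity: weight = 405/798.3 = 0.5073; cost = 14.99%.
Preferred: weight = 85.3/798.3 = 0.1069; cost = 7.0959%.
Subordinated notes: weight = 308/798.3 = 0.3858; after-tax cost = 8.9% × (1 − 21.8%) = 6.9598%.
WACC = 0.5073 × 14.9900% + 0.1069 × 7.0959% + 0.3858 × 6.9598% = 11.0483%.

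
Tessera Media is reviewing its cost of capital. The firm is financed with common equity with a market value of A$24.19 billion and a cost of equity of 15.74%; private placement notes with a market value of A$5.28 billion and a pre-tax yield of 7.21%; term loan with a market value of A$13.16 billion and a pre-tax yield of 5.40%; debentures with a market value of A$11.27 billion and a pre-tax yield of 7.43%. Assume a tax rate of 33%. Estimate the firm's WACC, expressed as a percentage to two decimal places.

9.46%

Total capital V = 24.19 + 5.28 + 13.16 + 11.27 = 53.9.
Equity: weight = 24.19/53.9 = 0.4488; cost = 15.74%.
Private placement notes: weight = 5.28/53.9 = 0.0980; after-tax cost = 7.21% × (1 − 33%) = 4.8307%.
Term loan: weight = 13.16/53.9 = 0.2442; after-tax cost = 5.4% × (1 − 33%) = 3.6180%.
Debentures: weight = 11.27/53.9 = 0.2091; after-tax cost = 7.43% × (1 − 33%) = 4.9781%.
WACC = 0.4488 × 15.7400% + 0.0980 × 4.8307% + 0.2442 × 3.6180% + 0.2091 × 4.9781% = 9.4615%.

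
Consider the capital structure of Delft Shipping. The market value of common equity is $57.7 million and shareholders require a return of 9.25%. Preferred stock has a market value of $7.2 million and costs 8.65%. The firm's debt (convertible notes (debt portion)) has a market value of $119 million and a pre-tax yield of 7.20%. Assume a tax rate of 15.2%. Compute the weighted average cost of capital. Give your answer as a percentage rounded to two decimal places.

Total capital V = 57.7 + 7.2 + 119 = 183.9.
Equity: weight = 57.7/183.9 = 0.3138; cost = 9.25%.
Preferred: weight = 7.2/183.9 = 0.0392; cost = 8.65%.
Convertible notes (debt portion): weight = 119/183.9 = 0.6471; after-tax cost = 7.2% × (1 − 15.2%) = 6.1056%.
WACC = 0.3138 × 9.2500% + 0.0392 × 8.6500% + 0.6471 × 6.1056% = 7.1918%.

7.19%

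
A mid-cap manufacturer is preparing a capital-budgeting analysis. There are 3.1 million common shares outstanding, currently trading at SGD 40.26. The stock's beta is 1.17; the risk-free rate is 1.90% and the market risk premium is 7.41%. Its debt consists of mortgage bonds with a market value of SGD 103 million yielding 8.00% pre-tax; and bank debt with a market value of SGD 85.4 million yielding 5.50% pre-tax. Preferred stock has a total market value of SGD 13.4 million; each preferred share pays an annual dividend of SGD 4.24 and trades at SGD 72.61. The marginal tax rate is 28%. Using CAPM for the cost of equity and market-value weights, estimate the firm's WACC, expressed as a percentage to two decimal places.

7.13%

Cost of equity via CAPM: Re = 1.9% + 1.17 × 7.41% = 10.5697%.
Cost of preferred: Rp = 4.24 / 72.61 = 5.8394%.
Market value of equity E = 40.26 × 3.1m = 124.806m.
Total capital V = 124.806 + 13.4 + 103 + 85.4 = 326.606.
Equity: weight = 124.806/326.606 = 0.3821; cost = 10.5697%.
Preferred: weight = 13.4/326.606 = 0.0410; cost = 5.8394%.
Mortgage bonds: weight = 103/326.606 = 0.3154; after-tax cost = 8% × (1 − 28%) = 5.7600%.
Bank debt: weight = 85.4/326.606 = 0.2615; after-tax cost = 5.5% × (1 − 28%) = 3.9600%.
WACC = 0.3821 × 10.5697% + 0.0410 × 5.8394% + 0.3154 × 5.7600% + 0.2615 × 3.9600% = 7.1305%.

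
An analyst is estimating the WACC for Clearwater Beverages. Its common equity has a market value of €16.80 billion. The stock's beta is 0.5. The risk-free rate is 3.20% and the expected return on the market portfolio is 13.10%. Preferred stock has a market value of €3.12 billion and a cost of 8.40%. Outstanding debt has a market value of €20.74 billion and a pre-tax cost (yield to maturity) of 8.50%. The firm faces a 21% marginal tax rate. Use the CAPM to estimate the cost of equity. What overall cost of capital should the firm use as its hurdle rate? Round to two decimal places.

7.44%

Market risk premium = 13.1% − 3.2% = 9.9%.
Cost of equity via CAPM: Re = 3.2% + 0.5 × 9.9% = 8.1500%.
Total capital V = 16.8 + 3.12 + 20.74 = 40.66.
Equity: weight = 16.8/40.66 = 0.4132; cost = 8.15%.
Preferred: weight = 3.12/40.66 = 0.0767; cost = 8.4%.
Debt: weight = 20.74/40.66 = 0.5101; after-tax cost = 8.5% × (1 − 21%) = 6.7150%.
WACC = 0.4132 × 8.1500% + 0.0767 × 8.4000% + 0.5101 × 6.7150% = 7.4372%.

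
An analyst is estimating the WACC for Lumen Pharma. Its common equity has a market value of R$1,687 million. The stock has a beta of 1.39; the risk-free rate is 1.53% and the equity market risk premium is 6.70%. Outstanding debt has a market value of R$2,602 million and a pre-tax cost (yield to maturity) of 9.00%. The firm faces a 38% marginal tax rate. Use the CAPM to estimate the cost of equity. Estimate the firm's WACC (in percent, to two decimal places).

Cost of equity via CAPM: Re = 1.53% + 1.39 × 6.7% = 10.8430%.
Total capital V = 1687 + 2602 = 4289.
Equity: weight = 1687/4289 = 0.3933; cost = 10.843%.
Debt: weight = 2602/4289 = 0.6067; after-tax cost = 9% × (1 − 38%) = 5.5800%.
WACC = 0.3933 × 10.8430% + 0.6067 × 5.5800% = 7.6501%.

7.65%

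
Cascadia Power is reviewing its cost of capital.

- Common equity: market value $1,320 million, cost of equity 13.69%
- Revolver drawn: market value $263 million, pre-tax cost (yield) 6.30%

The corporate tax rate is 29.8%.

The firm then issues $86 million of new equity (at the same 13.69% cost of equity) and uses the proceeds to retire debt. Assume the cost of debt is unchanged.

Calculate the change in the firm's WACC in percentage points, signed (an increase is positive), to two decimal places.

Current WACC:
Total capital V = 1320 + 263 = 1583.
Equity: weight = 1320/1583 = 0.8339; cost = 13.69%.
Revolver drawn: weight = 263/1583 = 0.1661; after-tax cost = 6.3% × (1 − 29.8%) = 4.4226%.
WACC = 0.8339 × 13.6900% + 0.1661 × 4.4226% = 12.1503%.
After the change:
Total capital V = 1406 + 177 = 1583.
Equity: weight = 1406/1583 = 0.8882; cost = 13.69%.
Revolver drawn: weight = 177/1583 = 0.1118; after-tax cost = 6.3% × (1 − 29.8%) = 4.4226%.
WACC = 0.8882 × 13.6900% + 0.1118 × 4.4226% = 12.6538%.
Change in WACC = 12.6538% − 12.1503% = 0.5035 pp.

+0.50 pp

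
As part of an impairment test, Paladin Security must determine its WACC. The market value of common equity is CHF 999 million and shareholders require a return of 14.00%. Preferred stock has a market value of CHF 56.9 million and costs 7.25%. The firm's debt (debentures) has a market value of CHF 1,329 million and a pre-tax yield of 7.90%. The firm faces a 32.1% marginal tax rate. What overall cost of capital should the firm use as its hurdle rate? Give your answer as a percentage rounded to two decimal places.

Total capital V = 999 + 56.9 + 1329 = 2384.9.
Equity: weight = 999/2384.9 = 0.4189; cost = 14%.
Preferred: weight = 56.9/2384.9 = 0.0239; cost = 7.25%.
Debentures: weight = 1329/2384.9 = 0.5573; after-tax cost = 7.9% × (1 − 32.1%) = 5.3641%.
WACC = 0.4189 × 14.0000% + 0.0239 × 7.2500% + 0.5573 × 5.3641% = 9.0265%.

9.03%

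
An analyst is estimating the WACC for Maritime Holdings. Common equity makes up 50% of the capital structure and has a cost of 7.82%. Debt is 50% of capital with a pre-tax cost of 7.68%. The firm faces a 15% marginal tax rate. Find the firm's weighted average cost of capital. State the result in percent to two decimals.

After-tax cost of debt = 7.68% × (1 − 15%) = 6.5280%.
WACC = 0.500 × 7.8200% + 0.500 × 6.5280% = 7.1740%.

7.17%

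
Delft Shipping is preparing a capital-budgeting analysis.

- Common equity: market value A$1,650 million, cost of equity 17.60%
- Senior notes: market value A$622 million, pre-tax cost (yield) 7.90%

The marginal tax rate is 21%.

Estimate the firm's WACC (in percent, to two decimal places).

Total capital V = 1650 + 622 = 2272.
Equity: weight = 1650/2272 = 0.7262; cost = 17.6%.
Senior notes: weight = 622/2272 = 0.2738; after-tax cost = 7.9% × (1 − 21%) = 6.2410%.
WACC = 0.7262 × 17.6000% + 0.2738 × 6.2410% = 14.4903%.

14.49%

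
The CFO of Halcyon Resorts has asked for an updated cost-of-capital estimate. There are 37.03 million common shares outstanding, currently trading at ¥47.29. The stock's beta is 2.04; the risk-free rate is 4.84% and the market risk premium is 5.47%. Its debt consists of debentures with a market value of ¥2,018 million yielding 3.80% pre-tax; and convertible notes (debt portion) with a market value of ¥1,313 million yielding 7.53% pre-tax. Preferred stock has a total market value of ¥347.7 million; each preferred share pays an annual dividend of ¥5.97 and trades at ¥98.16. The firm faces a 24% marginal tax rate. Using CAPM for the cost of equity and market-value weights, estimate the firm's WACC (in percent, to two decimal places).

Cost of equity via CAPM: Re = 4.84% + 2.04 × 5.47% = 15.9988%.
Cost of preferred: Rp = 5.97 / 98.16 = 6.0819%.
Market value of equity E = 47.29 × 37.03m = 1751.1487m.
Total capital V = 1751.1487 + 347.7 + 2018 + 1313 = 5429.8487.
Equity: weight = 1751.1487/5429.8487 = 0.3225; cost = 15.9988%.
Preferred: weight = 347.7/5429.8487 = 0.0640; cost = 6.0819%.
Debentures: weight = 2018/5429.8487 = 0.3716; after-tax cost = 3.8% × (1 − 24%) = 2.8880%.
Convertible notes (debt portion): weight = 1313/5429.8487 = 0.2418; after-tax cost = 7.53% × (1 − 24%) = 5.7228%.
WACC = 0.3225 × 15.9988% + 0.0640 × 6.0819% + 0.3716 × 2.8880% + 0.2418 × 5.7228% = 8.0063%.

8.01%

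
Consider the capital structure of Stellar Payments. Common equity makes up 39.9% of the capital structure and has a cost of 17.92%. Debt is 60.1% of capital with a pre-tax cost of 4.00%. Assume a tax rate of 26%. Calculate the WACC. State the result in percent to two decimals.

8.93%

After-tax cost of debt = 4% × (1 − 26%) = 2.9600%.
WACC = 0.399 × 17.9200% + 0.601 × 2.9600% = 8.9290%.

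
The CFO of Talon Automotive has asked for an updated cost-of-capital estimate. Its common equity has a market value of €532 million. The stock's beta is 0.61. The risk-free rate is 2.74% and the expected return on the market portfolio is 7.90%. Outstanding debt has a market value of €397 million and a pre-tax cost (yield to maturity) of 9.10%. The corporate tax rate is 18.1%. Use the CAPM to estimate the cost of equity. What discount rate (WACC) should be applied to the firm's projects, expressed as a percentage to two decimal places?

6.56%

Market risk premium = 7.9% − 2.74% = 5.16%.
Cost of equity via CAPM: Re = 2.74% + 0.61 × 5.16% = 5.8876%.
Total capital V = 532 + 397 = 929.
Equity: weight = 532/929 = 0.5727; cost = 5.8876%.
Debt: weight = 397/929 = 0.4273; after-tax cost = 9.1% × (1 − 18.1%) = 7.4529%.
WACC = 0.5727 × 5.8876% + 0.4273 × 7.4529% = 6.5565%.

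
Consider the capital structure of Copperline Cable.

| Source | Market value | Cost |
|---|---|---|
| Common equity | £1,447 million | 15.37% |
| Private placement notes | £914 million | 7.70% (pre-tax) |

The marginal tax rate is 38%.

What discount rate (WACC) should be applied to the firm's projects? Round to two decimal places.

11.27%

Total capital V = 1447 + 914 = 2361.
Equity: weight = 1447/2361 = 0.6129; cost = 15.37%.
Private placement notes: weight = 914/2361 = 0.3871; after-tax cost = 7.7% × (1 − 38%) = 4.7740%.
WACC = 0.6129 × 15.3700% + 0.3871 × 4.7740% = 11.2680%.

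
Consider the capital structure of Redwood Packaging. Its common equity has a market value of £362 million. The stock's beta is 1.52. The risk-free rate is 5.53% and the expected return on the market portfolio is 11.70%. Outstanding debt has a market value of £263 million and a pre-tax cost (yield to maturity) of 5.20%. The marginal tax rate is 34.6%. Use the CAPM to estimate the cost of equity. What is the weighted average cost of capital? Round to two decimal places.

10.07%

Market risk premium = 11.7% − 5.53% = 6.17%.
Cost of equity via CAPM: Re = 5.53% + 1.52 × 6.17% = 14.9084%.
Total capital V = 362 + 263 = 625.
Equity: weight = 362/625 = 0.5792; cost = 14.9084%.
Debt: weight = 263/625 = 0.4208; after-tax cost = 5.2% × (1 − 34.6%) = 3.4008%.
WACC = 0.5792 × 14.9084% + 0.4208 × 3.4008% = 10.0660%.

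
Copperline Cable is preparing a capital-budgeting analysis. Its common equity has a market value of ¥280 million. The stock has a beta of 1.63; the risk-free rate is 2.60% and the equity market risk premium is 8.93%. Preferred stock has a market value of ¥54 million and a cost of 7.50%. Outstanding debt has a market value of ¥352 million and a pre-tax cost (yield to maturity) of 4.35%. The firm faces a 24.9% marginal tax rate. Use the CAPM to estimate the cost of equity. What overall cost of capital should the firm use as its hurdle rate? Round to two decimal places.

9.27%

Cost of equity via CAPM: Re = 2.6% + 1.63 × 8.93% = 17.1559%.
Total capital V = 280 + 54 + 352 = 686.
Equity: weight = 280/686 = 0.4082; cost = 17.1559%.
Preferred: weight = 54/686 = 0.0787; cost = 7.5%.
Debt: weight = 352/686 = 0.5131; after-tax cost = 4.35% × (1 − 24.9%) = 3.2668%.
WACC = 0.4082 × 17.1559% + 0.0787 × 7.5000% + 0.5131 × 3.2668% = 9.2691%.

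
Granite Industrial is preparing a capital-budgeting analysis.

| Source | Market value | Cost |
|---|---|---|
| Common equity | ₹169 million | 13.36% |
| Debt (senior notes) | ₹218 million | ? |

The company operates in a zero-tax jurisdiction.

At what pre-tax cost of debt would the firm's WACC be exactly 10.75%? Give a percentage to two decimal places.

8.73%

Total capital V = 169 + 218 = 387.
Equity weight = 169/387 = 0.4367.
Senior notes weight = 218/387 = 0.5633.
Equity contribution = 0.4367 × 13.36% = 5.8342%.
Remaining for debt = 10.75% − 5.8342% = 4.9158%.
Rd × (1 − 0%) × 0.5633 = 4.9158%  ⇒  Rd = 8.7267%.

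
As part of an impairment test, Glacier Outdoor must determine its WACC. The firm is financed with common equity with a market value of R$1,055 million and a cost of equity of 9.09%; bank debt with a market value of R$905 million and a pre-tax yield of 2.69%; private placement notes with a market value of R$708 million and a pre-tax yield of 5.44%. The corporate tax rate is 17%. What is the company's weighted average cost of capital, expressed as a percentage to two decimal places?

5.55%

Total capital V = 1055 + 905 + 708 = 2668.
Equity: weight = 1055/2668 = 0.3954; cost = 9.09%.
Bank debt: weight = 905/2668 = 0.3392; after-tax cost = 2.69% × (1 − 17%) = 2.2327%.
Private placement notes: weight = 708/2668 = 0.2654; after-tax cost = 5.44% × (1 − 17%) = 4.5152%.
WACC = 0.3954 × 9.0900% + 0.3392 × 2.2327% + 0.2654 × 4.5152% = 5.5500%.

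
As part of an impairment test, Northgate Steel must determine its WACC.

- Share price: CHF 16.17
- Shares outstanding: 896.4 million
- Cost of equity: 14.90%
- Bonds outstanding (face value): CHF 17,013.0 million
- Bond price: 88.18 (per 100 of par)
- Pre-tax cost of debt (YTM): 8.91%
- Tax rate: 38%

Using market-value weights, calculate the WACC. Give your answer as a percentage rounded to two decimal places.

10.13%

Market value of equity E = 16.17 × 896.4m = 14494.788m. Market value of debt D = 17013m × 88.18/100 = 15002.0634m.
Total capital V = 14494.788 + 15002.0634 = 29496.8514.
Equity: weight = 14494.788/29496.8514 = 0.4914; cost = 14.9%.
Bonds outstanding: weight = 15002.0634/29496.8514 = 0.5086; after-tax cost = 8.91% × (1 − 38%) = 5.5242%.
WACC = 0.4914 × 14.9000% + 0.5086 × 5.5242% = 10.1315%.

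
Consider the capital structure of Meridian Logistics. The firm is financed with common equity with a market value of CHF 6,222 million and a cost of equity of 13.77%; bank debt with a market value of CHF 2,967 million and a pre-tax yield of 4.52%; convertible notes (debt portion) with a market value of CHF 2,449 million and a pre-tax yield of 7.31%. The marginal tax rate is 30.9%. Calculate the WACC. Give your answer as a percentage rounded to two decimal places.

9.22%

Total capital V = 6222 + 2967 + 2449 = 11638.
Equity: weight = 6222/11638 = 0.5346; cost = 13.77%.
Bank debt: weight = 2967/11638 = 0.2549; after-tax cost = 4.52% × (1 − 30.9%) = 3.1233%.
Convertible notes (debt portion): weight = 2449/11638 = 0.2104; after-tax cost = 7.31% × (1 − 30.9%) = 5.0512%.
WACC = 0.5346 × 13.7700% + 0.2549 × 3.1233% + 0.2104 × 5.0512% = 9.2210%.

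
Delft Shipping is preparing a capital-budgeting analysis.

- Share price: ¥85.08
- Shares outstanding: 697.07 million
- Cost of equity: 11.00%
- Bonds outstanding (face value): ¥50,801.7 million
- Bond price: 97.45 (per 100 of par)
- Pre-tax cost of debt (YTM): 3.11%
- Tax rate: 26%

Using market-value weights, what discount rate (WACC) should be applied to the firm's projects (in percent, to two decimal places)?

Market value of equity E = 85.08 × 697.07m = 59306.7156m. Market value of debt D = 50801.7m × 97.45/100 = 49506.25665m.
Total capital V = 59306.7156 + 49506.25665 = 108812.97225.
Equity: weight = 59306.7156/108812.97225 = 0.5450; cost = 11%.
Bonds outstanding: weight = 49506.25665/108812.97225 = 0.4550; after-tax cost = 3.11% × (1 − 26%) = 2.3014%.
WACC = 0.5450 × 11.0000% + 0.4550 × 2.3014% = 7.0424%.

7.04%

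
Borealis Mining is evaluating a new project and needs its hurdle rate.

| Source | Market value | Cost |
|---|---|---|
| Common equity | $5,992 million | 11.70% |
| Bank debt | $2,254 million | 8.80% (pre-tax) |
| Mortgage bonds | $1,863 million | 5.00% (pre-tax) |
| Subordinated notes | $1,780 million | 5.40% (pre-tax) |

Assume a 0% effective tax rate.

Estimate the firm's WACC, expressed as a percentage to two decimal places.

Total capital V = 5992 + 2254 + 1863 + 1780 = 11889.
Equity: weight = 5992/11889 = 0.5040; cost = 11.7%.
Bank debt: weight = 2254/11889 = 0.1896; after-tax cost = 8.8% × (1 − 0%) = 8.8000%.
Mortgage bonds: weight = 1863/11889 = 0.1567; after-tax cost = 5% × (1 − 0%) = 5.0000%.
Subordinated notes: weight = 1780/11889 = 0.1497; after-tax cost = 5.4% × (1 − 0%) = 5.4000%.
WACC = 0.5040 × 11.7000% + 0.1896 × 8.8000% + 0.1567 × 5.0000% + 0.1497 × 5.4000% = 9.1571%.

9.16%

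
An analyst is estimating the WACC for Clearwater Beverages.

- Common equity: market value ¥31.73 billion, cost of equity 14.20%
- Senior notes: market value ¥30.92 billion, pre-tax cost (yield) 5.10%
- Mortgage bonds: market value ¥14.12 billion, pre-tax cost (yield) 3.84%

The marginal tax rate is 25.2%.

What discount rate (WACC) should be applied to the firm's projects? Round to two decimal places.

7.93%

Total capital V = 31.73 + 30.92 + 14.12 = 76.77.
Equity: weight = 31.73/76.77 = 0.4133; cost = 14.2%.
Senior notes: weight = 30.92/76.77 = 0.4028; after-tax cost = 5.1% × (1 − 25.2%) = 3.8148%.
Mortgage bonds: weight = 14.12/76.77 = 0.1839; after-tax cost = 3.84% × (1 − 25.2%) = 2.8723%.
WACC = 0.4133 × 14.2000% + 0.4028 × 3.8148% + 0.1839 × 2.8723% = 7.9338%.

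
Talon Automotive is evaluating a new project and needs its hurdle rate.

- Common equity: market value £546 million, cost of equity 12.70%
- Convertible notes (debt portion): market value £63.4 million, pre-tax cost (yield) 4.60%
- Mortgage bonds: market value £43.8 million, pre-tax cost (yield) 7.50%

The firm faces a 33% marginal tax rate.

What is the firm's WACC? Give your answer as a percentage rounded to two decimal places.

11.25%

Total capital V = 546 + 63.4 + 43.8 = 653.2.
Equity: weight = 546/653.2 = 0.8359; cost = 12.7%.
Convertible notes (debt portion): weight = 63.4/653.2 = 0.0971; after-tax cost = 4.6% × (1 − 33%) = 3.0820%.
Mortgage bonds: weight = 43.8/653.2 = 0.0671; after-tax cost = 7.5% × (1 − 33%) = 5.0250%.
WACC = 0.8359 × 12.7000% + 0.0971 × 3.0820% + 0.0671 × 5.0250% = 11.2518%.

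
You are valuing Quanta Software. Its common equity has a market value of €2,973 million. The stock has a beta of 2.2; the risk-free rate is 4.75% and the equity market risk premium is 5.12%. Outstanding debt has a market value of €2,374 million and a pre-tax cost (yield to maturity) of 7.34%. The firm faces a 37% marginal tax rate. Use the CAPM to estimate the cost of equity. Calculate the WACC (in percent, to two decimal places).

Cost of equity via CAPM: Re = 4.75% + 2.2 × 5.12% = 16.0140%.
Total capital V = 2973 + 2374 = 5347.
Equity: weight = 2973/5347 = 0.5560; cost = 16.014%.
Debt: weight = 2374/5347 = 0.4440; after-tax cost = 7.34% × (1 − 37%) = 4.6242%.
WACC = 0.5560 × 16.0140% + 0.4440 × 4.6242% = 10.9571%.

10.96%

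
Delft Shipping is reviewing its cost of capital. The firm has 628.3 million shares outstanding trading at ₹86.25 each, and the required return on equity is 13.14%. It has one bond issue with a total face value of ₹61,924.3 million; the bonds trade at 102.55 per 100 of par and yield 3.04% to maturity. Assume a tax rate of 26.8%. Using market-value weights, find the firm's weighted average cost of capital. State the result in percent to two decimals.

7.25%

Market value of equity E = 86.25 × 628.3m = 54190.875m. Market value of debt D = 61924.3m × 102.55/100 = 63503.36965m.
Total capital V = 54190.875 + 63503.36965 = 117694.24465.
Equity: weight = 54190.875/117694.24465 = 0.4604; cost = 13.14%.
Bonds outstanding: weight = 63503.36965/117694.24465 = 0.5396; after-tax cost = 3.04% × (1 − 26.8%) = 2.2253%.
WACC = 0.4604 × 13.1400% + 0.5396 × 2.2253% = 7.2508%.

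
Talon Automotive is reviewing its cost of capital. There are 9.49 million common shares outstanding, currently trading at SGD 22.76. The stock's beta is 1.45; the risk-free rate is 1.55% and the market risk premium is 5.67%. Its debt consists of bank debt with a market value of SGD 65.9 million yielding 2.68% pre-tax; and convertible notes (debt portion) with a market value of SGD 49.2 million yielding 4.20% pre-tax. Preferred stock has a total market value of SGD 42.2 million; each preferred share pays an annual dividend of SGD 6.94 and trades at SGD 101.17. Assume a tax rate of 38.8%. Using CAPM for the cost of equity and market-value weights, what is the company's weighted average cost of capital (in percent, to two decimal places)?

Cost of equity via CAPM: Re = 1.55% + 1.45 × 5.67% = 9.7715%.
Cost of preferred: Rp = 6.94 / 101.17 = 6.8597%.
Market value of equity E = 22.76 × 9.49m = 215.9924m.
Total capital V = 215.9924 + 42.2 + 65.9 + 49.2 = 373.2924.
Equity: weight = 215.9924/373.2924 = 0.5786; cost = 9.7715%.
Preferred: weight = 42.2/373.2924 = 0.1130; cost = 6.8597%.
Bank debt: weight = 65.9/373.2924 = 0.1765; after-tax cost = 2.68% × (1 − 38.8%) = 1.6402%.
Convertible notes (debt portion): weight = 49.2/373.2924 = 0.1318; after-tax cost = 4.2% × (1 − 38.8%) = 2.5704%.
WACC = 0.5786 × 9.7715% + 0.1130 × 6.8597% + 0.1765 × 1.6402% + 0.1318 × 2.5704% = 7.0577%.

7.06%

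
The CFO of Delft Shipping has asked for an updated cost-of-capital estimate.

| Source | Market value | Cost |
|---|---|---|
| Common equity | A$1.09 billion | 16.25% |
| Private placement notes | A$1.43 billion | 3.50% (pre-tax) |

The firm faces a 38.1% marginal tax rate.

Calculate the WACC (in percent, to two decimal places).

Total capital V = 1.09 + 1.43 = 2.52.
Equity: weight = 1.09/2.52 = 0.4325; cost = 16.25%.
Private placement notes: weight = 1.43/2.52 = 0.5675; after-tax cost = 3.5% × (1 − 38.1%) = 2.1665%.
WACC = 0.4325 × 16.2500% + 0.5675 × 2.1665% = 8.2582%.

8.26%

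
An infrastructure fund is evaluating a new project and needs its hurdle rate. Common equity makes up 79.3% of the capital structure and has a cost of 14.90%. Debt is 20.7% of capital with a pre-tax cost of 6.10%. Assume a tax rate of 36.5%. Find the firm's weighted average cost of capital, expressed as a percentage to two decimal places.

12.62%

After-tax cost of debt = 6.1% × (1 − 36.5%) = 3.8735%.
WACC = 0.793 × 14.9000% + 0.207 × 3.8735% = 12.6175%.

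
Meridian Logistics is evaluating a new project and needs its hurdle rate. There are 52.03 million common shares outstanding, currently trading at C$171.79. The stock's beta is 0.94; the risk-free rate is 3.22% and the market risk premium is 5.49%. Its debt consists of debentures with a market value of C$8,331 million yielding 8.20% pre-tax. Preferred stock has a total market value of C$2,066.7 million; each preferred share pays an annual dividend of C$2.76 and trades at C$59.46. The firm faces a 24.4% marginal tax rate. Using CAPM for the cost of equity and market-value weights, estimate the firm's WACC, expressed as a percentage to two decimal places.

7.04%

Cost of equity via CAPM: Re = 3.22% + 0.94 × 5.49% = 8.3806%.
Cost of preferred: Rp = 2.76 / 59.46 = 4.6418%.
Market value of equity E = 171.79 × 52.03m = 8938.2337m.
Total capital V = 8938.2337 + 2066.7 + 8331 = 19335.9337.
Equity: weight = 8938.2337/19335.9337 = 0.4623; cost = 8.3806%.
Preferred: weight = 2066.7/19335.9337 = 0.1069; cost = 4.6418%.
Debentures: weight = 8331/19335.9337 = 0.4309; after-tax cost = 8.2% × (1 − 24.4%) = 6.1992%.
WACC = 0.4623 × 8.3806% + 0.1069 × 4.6418% + 0.4309 × 6.1992% = 7.0411%.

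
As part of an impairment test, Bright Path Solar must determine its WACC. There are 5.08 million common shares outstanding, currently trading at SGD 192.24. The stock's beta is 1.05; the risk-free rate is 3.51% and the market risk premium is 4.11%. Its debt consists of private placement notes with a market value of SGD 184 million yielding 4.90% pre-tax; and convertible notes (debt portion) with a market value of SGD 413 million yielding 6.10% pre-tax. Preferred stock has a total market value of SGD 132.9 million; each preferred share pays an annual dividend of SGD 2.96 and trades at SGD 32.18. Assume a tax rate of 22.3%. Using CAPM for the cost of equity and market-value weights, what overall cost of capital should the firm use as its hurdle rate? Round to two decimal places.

6.75%

Cost of equity via CAPM: Re = 3.51% + 1.05 × 4.11% = 7.8255%.
Cost of preferred: Rp = 2.96 / 32.18 = 9.1983%.
Market value of equity E = 192.24 × 5.08m = 976.5792m.
Total capital V = 976.5792 + 132.9 + 184 + 413 = 1706.4792.
Equity: weight = 976.5792/1706.4792 = 0.5723; cost = 7.8255%.
Preferred: weight = 132.9/1706.4792 = 0.0779; cost = 9.1983%.
Private placement notes: weight = 184/1706.4792 = 0.1078; after-tax cost = 4.9% × (1 − 22.3%) = 3.8073%.
Convertible notes (debt portion): weight = 413/1706.4792 = 0.2420; after-tax cost = 6.1% × (1 − 22.3%) = 4.7397%.
WACC = 0.5723 × 7.8255% + 0.0779 × 9.1983% + 0.1078 × 3.8073% + 0.2420 × 4.7397% = 6.7523%.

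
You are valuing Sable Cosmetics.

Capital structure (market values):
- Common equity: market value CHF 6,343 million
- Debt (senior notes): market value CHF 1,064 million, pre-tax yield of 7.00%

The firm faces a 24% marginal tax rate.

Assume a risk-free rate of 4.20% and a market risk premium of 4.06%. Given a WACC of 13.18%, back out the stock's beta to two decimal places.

Total capital V = 6343 + 1064 = 7407.
Equity weight = 6343/7407 = 0.8564.
Senior notes weight = 1064/7407 = 0.1436.
Debt contribution = 0.1436 × 7% × (1 − 24%) = 0.7642%.
Required equity contribution = 13.18% − 0.7642% = 12.4158%  ⇒  Re = 14.4985%.
CAPM: 14.4985% = 4.2% + β × 4.06%  ⇒  β = 2.5366.

2.54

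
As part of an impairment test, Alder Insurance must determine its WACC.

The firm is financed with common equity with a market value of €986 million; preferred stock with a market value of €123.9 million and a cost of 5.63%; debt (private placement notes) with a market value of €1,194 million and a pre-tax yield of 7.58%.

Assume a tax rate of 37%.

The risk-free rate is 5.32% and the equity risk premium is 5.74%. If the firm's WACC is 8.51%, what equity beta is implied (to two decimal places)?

1.41

Total capital V = 986 + 123.9 + 1194 = 2303.9.
Equity weight = 986/2303.9 = 0.4280.
Preferred weight = 123.9/2303.9 = 0.0538.
Private placement notes weight = 1194/2303.9 = 0.5183.
Debt contribution = 0.5183 × 7.58% × (1 − 37%) = 2.4749%.
Preferred contribution = 0.0538 × 5.63% = 0.3028%.
Required equity contribution = 8.51% − 2.7776% = 5.7324%  ⇒  Re = 13.3943%.
CAPM: 13.3943% = 5.32% + β × 5.74%  ⇒  β = 1.4067.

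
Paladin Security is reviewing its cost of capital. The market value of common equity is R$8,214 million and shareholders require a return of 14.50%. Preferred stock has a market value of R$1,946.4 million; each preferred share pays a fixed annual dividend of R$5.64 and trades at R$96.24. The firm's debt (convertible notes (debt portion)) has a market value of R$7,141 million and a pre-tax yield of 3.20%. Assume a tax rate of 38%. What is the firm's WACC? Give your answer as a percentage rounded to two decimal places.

Cost of preferred: Rp = 5.64 / 96.24 = 5.8603%.
Total capital V = 8214 + 1946.4 + 7141 = 17301.4.
Equity: weight = 8214/17301.4 = 0.4748; cost = 14.5%.
Preferred: weight = 1946.4/17301.4 = 0.1125; cost = 5.8603%.
Convertible notes (debt portion): weight = 7141/17301.4 = 0.4127; after-tax cost = 3.2% × (1 − 38%) = 1.9840%.
WACC = 0.4748 × 14.5000% + 0.1125 × 5.8603% + 0.4127 × 1.9840% = 8.3622%.

8.36%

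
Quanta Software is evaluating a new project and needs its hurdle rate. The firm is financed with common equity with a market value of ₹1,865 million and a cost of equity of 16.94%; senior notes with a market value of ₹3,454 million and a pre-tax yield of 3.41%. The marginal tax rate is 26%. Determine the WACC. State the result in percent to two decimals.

Total capital V = 1865 + 3454 = 5319.
Equity: weight = 1865/5319 = 0.3506; cost = 16.94%.
Senior notes: weight = 3454/5319 = 0.6494; after-tax cost = 3.41% × (1 − 26%) = 2.5234%.
WACC = 0.3506 × 16.9400% + 0.6494 × 2.5234% = 7.5783%.

7.58%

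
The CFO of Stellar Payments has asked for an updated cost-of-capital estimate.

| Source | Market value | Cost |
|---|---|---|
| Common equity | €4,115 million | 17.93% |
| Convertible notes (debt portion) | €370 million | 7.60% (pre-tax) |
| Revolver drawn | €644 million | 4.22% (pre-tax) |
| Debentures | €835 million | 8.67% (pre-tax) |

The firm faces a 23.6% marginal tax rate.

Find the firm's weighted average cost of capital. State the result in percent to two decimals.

Total capital V = 4115 + 370 + 644 + 835 = 5964.
Equity: weight = 4115/5964 = 0.6900; cost = 17.93%.
Convertible notes (debt portion): weight = 370/5964 = 0.0620; after-tax cost = 7.6% × (1 − 23.6%) = 5.8064%.
Revolver drawn: weight = 644/5964 = 0.1080; after-tax cost = 4.22% × (1 − 23.6%) = 3.2241%.
Debentures: weight = 835/5964 = 0.1400; after-tax cost = 8.67% × (1 − 23.6%) = 6.6239%.
WACC = 0.6900 × 17.9300% + 0.0620 × 5.8064% + 0.1080 × 3.2241% + 0.1400 × 6.6239% = 14.0070%.

14.01%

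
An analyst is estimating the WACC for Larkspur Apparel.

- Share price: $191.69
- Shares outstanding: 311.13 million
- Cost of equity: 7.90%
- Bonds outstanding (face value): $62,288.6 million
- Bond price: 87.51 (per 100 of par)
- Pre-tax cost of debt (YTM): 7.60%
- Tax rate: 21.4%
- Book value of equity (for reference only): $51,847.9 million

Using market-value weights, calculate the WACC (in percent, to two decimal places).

Market value of equity E = 191.69 × 311.13m = 59640.5097m. Market value of debt D = 62288.6m × 87.51/100 = 54508.75386m.
Total capital V = 59640.5097 + 54508.75386 = 114149.26356.
Equity: weight = 59640.5097/114149.26356 = 0.5225; cost = 7.9%.
Bonds outstanding: weight = 54508.75386/114149.26356 = 0.4775; after-tax cost = 7.6% × (1 − 21.4%) = 5.9736%.
WACC = 0.5225 × 7.9000% + 0.4775 × 5.9736% = 6.9801%.

6.98%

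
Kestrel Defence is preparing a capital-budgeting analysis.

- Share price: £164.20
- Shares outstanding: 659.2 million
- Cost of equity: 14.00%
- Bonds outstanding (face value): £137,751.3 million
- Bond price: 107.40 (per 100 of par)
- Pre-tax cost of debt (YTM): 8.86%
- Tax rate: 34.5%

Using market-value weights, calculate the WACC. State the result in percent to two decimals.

Market value of equity E = 164.2 × 659.2m = 108240.64m. Market value of debt D = 137751.3m × 107.4/100 = 147944.8962m.
Total capital V = 108240.64 + 147944.8962 = 256185.5362.
Equity: weight = 108240.64/256185.5362 = 0.4225; cost = 14%.
Bonds outstanding: weight = 147944.8962/256185.5362 = 0.5775; after-tax cost = 8.86% × (1 − 34.5%) = 5.8033%.
WACC = 0.4225 × 14.0000% + 0.5775 × 5.8033% = 9.2665%.

9.27%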